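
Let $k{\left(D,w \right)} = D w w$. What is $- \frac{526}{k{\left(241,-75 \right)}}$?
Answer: $- \frac{526}{1355625} \approx -0.00038801$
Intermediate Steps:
$k{\left(D,w \right)} = D w^{2}$
$- \frac{526}{k{\left(241,-75 \right)}} = - \frac{526}{241 \left(-75\right)^{2}} = - \frac{526}{241 \cdot 5625} = - \frac{526}{1355625}$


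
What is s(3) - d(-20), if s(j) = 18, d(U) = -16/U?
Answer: 86/5 ≈ 17.200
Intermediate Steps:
s(3) - d(-20) = 18 - (-16)/(-20) = 18 - (-16)*(-1)/20 = 18 - 1*⅘ = 18 - ⅘ = 86/5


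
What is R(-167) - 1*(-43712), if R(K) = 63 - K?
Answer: 43942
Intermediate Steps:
R(-167) - 1*(-43712) = (63 - 1*(-167)) - 1*(-43712) = (63 + 167) + 43712 = 230 + 43712 = 43942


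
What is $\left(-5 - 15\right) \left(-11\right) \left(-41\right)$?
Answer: $-9020$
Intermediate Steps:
$\left(-5 - 15\right) \left(-11\right) \left(-41\right) = \left(-20\right) \left(-11\right) \left(-41\right) = 220 \left(-41\right) = -9020$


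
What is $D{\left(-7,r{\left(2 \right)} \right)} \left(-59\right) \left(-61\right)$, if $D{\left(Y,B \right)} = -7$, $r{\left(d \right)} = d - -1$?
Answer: $-25193$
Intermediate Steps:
$r{\left(d \right)} = 1 + d$ ($r{\left(d \right)} = d + 1 = 1 + d$)
$D{\left(-7,r{\left(2 \right)} \right)} \left(-59\right) \left(-61\right) = \left(-7\right) \left(-59\right) \left(-61\right) = 413 \left(-61\right) = -25193$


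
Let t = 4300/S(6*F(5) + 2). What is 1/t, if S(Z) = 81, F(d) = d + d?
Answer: 81/4300 ≈ 0.018837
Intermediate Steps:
F(d) = 2*d
t = 4300/81 ≈ 53.086
1/t = 1/(4300/81) = 81/4300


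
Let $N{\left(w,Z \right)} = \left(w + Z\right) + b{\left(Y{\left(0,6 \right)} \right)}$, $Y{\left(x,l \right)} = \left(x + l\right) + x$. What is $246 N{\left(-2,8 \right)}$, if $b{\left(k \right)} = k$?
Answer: $2952$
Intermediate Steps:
$Y{\left(x,l \right)} = l + 2 x$ ($Y{\left(x,l \right)} = \left(l + x\right) + x = l + 2 x$)
$N{\left(w,Z \right)} = 6 + Z + w$ ($N{\left(w,Z \right)} = \left(w + Z\right) + \left(6 + 2 \cdot 0\right) = \left(Z + w\right) + \left(6 + 0\right) = \left(Z + w\right) + 6 = 6 + Z + w$)
$246 N{\left(-2,8 \right)} = 246 \left(6 + 8 - 2\right) = 246 \cdot 12 = 2952$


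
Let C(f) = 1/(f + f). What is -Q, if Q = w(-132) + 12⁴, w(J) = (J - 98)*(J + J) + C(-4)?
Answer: -651647/8 ≈ -81456.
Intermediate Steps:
C(f) = 1/(2*f)
w(J) = -⅛ + 2*J*(-98 + J) (w(J) = (J - 98)*(J + J) + (½)/(-4) = (-98 + J)*(2*J) + (½)*(-¼) = 2*J*(-98 + J) - ⅛ = -⅛ + 2*J*(-98 + J))
Q = 651647/8 (Q = (-⅛ - 196*(-132) + 2*(-132)²) + 12⁴ = (-⅛ + 25872 + 2*17424) + 20736 = (-⅛ + 25872 + 34848) + 20736 = 485759/8 + 20736 = 651647/8 ≈ 81456.)
-Q = -1*651647/8 = -651647/8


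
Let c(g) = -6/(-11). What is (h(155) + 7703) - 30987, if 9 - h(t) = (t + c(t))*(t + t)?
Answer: -786435/11 ≈ -71494.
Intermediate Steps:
c(g) = 6/11 (c(g) = -6*(-1/11) = 6/11)
h(t) = 9 - 2*t*(6/11 + t) (h(t) = 9 - (t + 6/11)*(t + t) = 9 - (6/11 + t)*2*t = 9 - 2*t*(6/11 + t))
(h(155) + 7703) - 30987 = ((9 - 2*155² - 12/11*155) + 7703) - 30987 = ((9 - 2*24025 - 1860/11) + 7703) - 30987 = ((9 - 48050 - 1860/11) + 7703) - 30987 = (-530311/11 + 7703) - 30987 = -445578/11 - 30987 = -786435/11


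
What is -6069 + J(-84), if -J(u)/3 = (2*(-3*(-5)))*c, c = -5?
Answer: -5619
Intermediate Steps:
J(u) = 450 (J(u) = -3*2*(-3*(-5))*(-5) = -3*2*15*(-5) = -90*(-5) = -3*(-150) = 450)
-6069 + J(-84) = -6069 + 450 = -5619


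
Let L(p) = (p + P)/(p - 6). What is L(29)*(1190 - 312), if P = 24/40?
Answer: 129944/115 ≈ 1129.9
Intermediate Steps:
P = 3/5 (P = 24*(1/40) = 3/5 ≈ 0.60000)
L(p) = (3/5 + p)/(-6 + p) (L(p) = (p + 3/5)/(p - 6) = (3/5 + p)/(-6 + p))
L(29)*(1190 - 312) = ((3/5 + 29)/(-6 + 29))*(1190 - 312) = ((148/5)/23)*878 = ((1/23)*(148/5))*878 = (148/115)*878 = 129944/115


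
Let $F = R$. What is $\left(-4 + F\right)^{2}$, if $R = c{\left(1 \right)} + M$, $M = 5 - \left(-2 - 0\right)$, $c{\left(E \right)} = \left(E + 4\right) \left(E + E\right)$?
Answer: $169$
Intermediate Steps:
$c{\left(E \right)} = 2 E \left(4 + E\right)$ ($c{\left(E \right)} = \left(4 + E\right) 2 E = 2 E \left(4 + E\right)$)
$M = 7$ ($M = 5 - \left(-2 + 0\right) = 5 - -2 = 5 + 2 = 7$)
$R = 17$ ($R = 2 \cdot 1 \left(4 + 1\right) + 7 = 2 \cdot 1 \cdot 5 + 7 = 10 + 7 = 17$)
$F = 17$
$\left(-4 + F\right)^{2} = \left(-4 + 17\right)^{2} = 13^{2} = 169$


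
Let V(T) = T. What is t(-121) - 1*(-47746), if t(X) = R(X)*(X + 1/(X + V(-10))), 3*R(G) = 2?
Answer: 6244158/131 ≈ 47665.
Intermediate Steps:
R(G) = ⅔ (R(G) = (⅓)*2 = ⅔)
t(X) = 2*X/3 + 2/(3*(-10 + X)) (t(X) = 2*(X + 1/(X - 10))/3 = 2*(X + 1/(-10 + X))/3 = 2*X/3 + 2/(3*(-10 + X)))
t(-121) - 1*(-47746) = 2*(1 + (-121)² - 10*(-121))/(3*(-10 - 121)) - 1*(-47746) = (⅔)*(1 + 14641 + 1210)/(-131) + 47746 = (⅔)*(-1/131)*15852 + 47746 = -10568/131 + 47746 = 6244158/131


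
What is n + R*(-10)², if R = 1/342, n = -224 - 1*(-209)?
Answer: -2515/171 ≈ -14.708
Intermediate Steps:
n = -15 (n = -224 + 209 = -15)
R = 1/342 ≈ 0.0029240
n + R*(-10)² = -15 + (1/342)*(-10)² = -15 + (1/342)*100 = -15 + 50/171 = -2515/171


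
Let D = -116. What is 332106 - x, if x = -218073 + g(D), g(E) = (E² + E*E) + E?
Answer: 523383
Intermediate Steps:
g(E) = E + 2*E² (g(E) = (E² + E²) + E = 2*E² + E = E + 2*E²)
x = -191277 (x = -218073 - 116*(1 + 2*(-116)) = -218073 - 116*(1 - 232) = -218073 - 116*(-231) = -218073 + 26796 = -191277)
332106 - x = 332106 - 1*(-191277) = 332106 + 191277 = 523383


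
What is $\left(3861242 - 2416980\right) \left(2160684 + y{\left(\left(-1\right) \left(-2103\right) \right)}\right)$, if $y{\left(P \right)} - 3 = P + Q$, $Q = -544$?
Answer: $3122849732452$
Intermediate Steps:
$y{\left(P \right)} = -541 + P$ ($y{\left(P \right)} = 3 + \left(P - 544\right) = 3 + \left(-544 + P\right) = -541 + P$)
$\left(3861242 - 2416980\right) \left(2160684 + y{\left(\left(-1\right) \left(-2103\right) \right)}\right) = \left(3861242 - 2416980\right) \left(2160684 - -1562\right) = 1444262 \left(2160684 + \left(-541 + 2103\right)\right) = 1444262 \left(2160684 + 1562\right) = 1444262 \cdot 2162246 = 3122849732452$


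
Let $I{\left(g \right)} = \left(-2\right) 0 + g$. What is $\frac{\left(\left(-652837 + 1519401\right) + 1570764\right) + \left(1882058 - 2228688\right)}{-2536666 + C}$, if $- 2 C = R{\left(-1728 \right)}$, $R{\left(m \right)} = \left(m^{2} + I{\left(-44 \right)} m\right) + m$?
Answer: $- \frac{1045349}{2033405} \approx -0.51409$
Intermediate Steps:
$I{\left(g \right)} = g$ ($I{\left(g \right)} = 0 + g = g$)
$R{\left(m \right)} = m^{2} - 43 m$ ($R{\left(m \right)} = \left(m^{2} - 44 m\right) + m = m^{2} - 43 m$)
$C = -1530144$ ($C = - \frac{\left(-1728\right) \left(-43 - 1728\right)}{2} = - \frac{\left(-1728\right) \left(-1771\right)}{2} = \left(- \frac{1}{2}\right) 3060288 = -1530144$)
$\frac{\left(\left(-652837 + 1519401\right) + 1570764\right) + \left(1882058 - 2228688\right)}{-2536666 + C} = \frac{\left(\left(-652837 + 1519401\right) + 1570764\right) + \left(1882058 - 2228688\right)}{-2536666 - 1530144} = \frac{\left(866564 + 1570764\right) - 346630}{-4066810} = \left(2437328 - 346630\right) \left(- \frac{1}{4066810}\right) = 2090698 \left(- \frac{1}{4066810}\right) = - \frac{1045349}{2033405}$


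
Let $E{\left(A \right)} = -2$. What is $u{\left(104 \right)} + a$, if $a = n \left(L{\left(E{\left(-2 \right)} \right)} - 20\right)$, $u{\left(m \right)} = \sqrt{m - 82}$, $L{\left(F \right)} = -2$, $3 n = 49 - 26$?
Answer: $- \frac{506}{3} + \sqrt{22} \approx -163.98$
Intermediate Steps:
$n = \frac{23}{3}$ ($n = \frac{49 - 26}{3} = \frac{1}{3} \cdot 23 = \frac{23}{3} \approx 7.6667$)
$u{\left(m \right)} = \sqrt{-82 + m}$
$a = - \frac{506}{3}$ ($a = \frac{23 \left(-2 - 20\right)}{3} = \frac{23}{3} \left(-22\right) = - \frac{506}{3} \approx -168.67$)
$u{\left(104 \right)} + a = \sqrt{-82 + 104} - \frac{506}{3} = \sqrt{22} - \frac{506}{3} = - \frac{506}{3} + \sqrt{22}$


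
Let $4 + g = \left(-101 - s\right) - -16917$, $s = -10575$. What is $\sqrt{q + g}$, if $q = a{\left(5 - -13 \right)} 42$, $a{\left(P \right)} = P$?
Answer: $3 \sqrt{3127} \approx 167.76$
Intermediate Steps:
$g = 27387$ ($g = -4 - -27391 = -4 + \left(\left(-101 + 10575\right) + 16917\right) = -4 + \left(10474 + 16917\right) = -4 + 27391 = 27387$)
$q = 756$ ($q = \left(5 - -13\right) 42 = \left(5 + 13\right) 42 = 18 \cdot 42 = 756$)
$\sqrt{q + g} = \sqrt{756 + 27387} = \sqrt{28143} = 3 \sqrt{3127}$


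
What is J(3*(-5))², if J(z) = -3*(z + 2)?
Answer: 1521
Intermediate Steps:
J(z) = -6 - 3*z (J(z) = -3*(2 + z) = -6 - 3*z)
J(3*(-5))² = (-6 - 9*(-5))² = (-6 - 3*(-15))² = (-6 + 45)² = 39² = 1521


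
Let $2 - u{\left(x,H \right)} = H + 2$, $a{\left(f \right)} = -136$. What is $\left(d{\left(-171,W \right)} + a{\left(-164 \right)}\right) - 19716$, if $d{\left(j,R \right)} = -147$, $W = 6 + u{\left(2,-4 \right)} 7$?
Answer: $-19999$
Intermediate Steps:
$u{\left(x,H \right)} = - H$ ($u{\left(x,H \right)} = 2 - \left(H + 2\right) = 2 - \left(2 + H\right) = - H$)
$W = 34$ ($W = 6 + \left(-1\right) \left(-4\right) 7 = 6 + 4 \cdot 7 = 6 + 28 = 34$)
$\left(d{\left(-171,W \right)} + a{\left(-164 \right)}\right) - 19716 = \left(-147 - 136\right) - 19716 = -283 - 19716 = -19999$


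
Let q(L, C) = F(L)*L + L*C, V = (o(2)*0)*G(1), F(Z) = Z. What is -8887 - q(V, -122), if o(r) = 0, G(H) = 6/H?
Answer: -8887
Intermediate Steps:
V = 0 (V = (0*0)*(6/1) = 0*(6*1) = 0*6 = 0)
q(L, C) = L² + C*L (q(L, C) = L*L + L*C = L² + C*L)
-8887 - q(V, -122) = -8887 - 0*(-122 + 0) = -8887 - 0*(-122) = -8887 - 1*0 = -8887 + 0 = -8887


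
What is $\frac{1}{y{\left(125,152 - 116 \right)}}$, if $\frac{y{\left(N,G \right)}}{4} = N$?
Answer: $\frac{1}{500} \approx 0.002$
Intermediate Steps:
$y{\left(N,G \right)} = 4 N$
$\frac{1}{y{\left(125,152 - 116 \right)}} = \frac{1}{4 \cdot 125} = \frac{1}{500}$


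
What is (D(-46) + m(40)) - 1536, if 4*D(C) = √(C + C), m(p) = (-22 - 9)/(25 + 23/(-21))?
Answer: -771723/502 + I*√23/2 ≈ -1537.3 + 2.3979*I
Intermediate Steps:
m(p) = -651/502 (m(p) = -31/(25 + 23*(-1/21)) = -31/(25 - 23/21) = -31/502/21 = -31*21/502 = -651/502)
D(C) = √2*√C/4 (D(C) = √(C + C)/4 = √(2*C)/4 = (√2*√C)/4 = √2*√C/4)
(D(-46) + m(40)) - 1536 = (√2*√(-46)/4 - 651/502) - 1536 = (√2*(I*√46)/4 - 651/502) - 1536 = (I*√23/2 - 651/502) - 1536 = (-651/502 + I*√23/2) - 1536 = -771723/502 + I*√23/2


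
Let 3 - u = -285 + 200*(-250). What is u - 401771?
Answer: -351483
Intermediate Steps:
u = 50288 (u = 3 - (-285 + 200*(-250)) = 3 - (-285 - 50000) = 3 - 1*(-50285) = 3 + 50285 = 50288)
u - 401771 = 50288 - 401771 = -351483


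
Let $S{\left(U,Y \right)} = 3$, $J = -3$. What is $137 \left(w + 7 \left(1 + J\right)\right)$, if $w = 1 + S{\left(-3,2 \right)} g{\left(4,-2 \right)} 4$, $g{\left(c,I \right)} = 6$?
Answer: $8083$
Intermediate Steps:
$w = 73$ ($w = 1 + 3 \cdot 6 \cdot 4 = 1 + 3 \cdot 24 = 1 + 72 = 73$)
$137 \left(w + 7 \left(1 + J\right)\right) = 137 \left(73 + 7 \left(1 - 3\right)\right) = 137 \left(73 + 7 \left(-2\right)\right) = 137 \left(73 - 14\right) = 137 \cdot 59 = 8083$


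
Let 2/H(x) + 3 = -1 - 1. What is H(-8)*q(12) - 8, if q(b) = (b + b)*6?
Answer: -328/5 ≈ -65.600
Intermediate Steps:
H(x) = -2/5 (H(x) = 2/(-3 + (-1 - 1)) = 2/(-3 - 2) = 2/(-5) = 2*(-1/5) = -2/5)
q(b) = 12*b (q(b) = (2*b)*6 = 12*b)
H(-8)*q(12) - 8 = -24*12/5 - 8 = -2/5*144 - 8 = -288/5 - 8 = -328/5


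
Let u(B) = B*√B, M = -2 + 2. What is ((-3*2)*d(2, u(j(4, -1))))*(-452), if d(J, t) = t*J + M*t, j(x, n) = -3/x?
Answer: -2034*I*√3 ≈ -3523.0*I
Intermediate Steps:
M = 0
u(B) = B^(3/2)
d(J, t) = J*t (d(J, t) = t*J + 0*t = J*t + 0 = J*t)
((-3*2)*d(2, u(j(4, -1))))*(-452) = ((-3*2)*(2*(-3/4)^(3/2)))*(-452) = -12*(-3*¼)^(3/2)*(-452) = -12*(-¾)^(3/2)*(-452) = -12*(-3*I*√3/8)*(-452) = -(-9)*I*√3/2*(-452) = (9*I*√3/2)*(-452) = -2034*I*√3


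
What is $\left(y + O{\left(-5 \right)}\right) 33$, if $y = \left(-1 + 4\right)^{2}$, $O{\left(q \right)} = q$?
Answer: $132$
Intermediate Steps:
$y = 9$ ($y = 3^{2} = 9$)
$\left(y + O{\left(-5 \right)}\right) 33 = \left(9 - 5\right) 33 = 4 \cdot 33 = 132$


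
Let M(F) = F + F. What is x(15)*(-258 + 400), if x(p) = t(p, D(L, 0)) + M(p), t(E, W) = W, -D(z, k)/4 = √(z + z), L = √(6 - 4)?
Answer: 4260 - 568*2^(¾) ≈ 3304.7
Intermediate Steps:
L = √2 ≈ 1.4142
M(F) = 2*F
D(z, k) = -4*√2*√z (D(z, k) = -4*√(z + z) = -4*√2*√z)
x(p) = -4*2^(¾) + 2*p (x(p) = -4*√2*√(√2) + 2*p = -4*√2*2^(¼) + 2*p = -4*2^(¾) + 2*p)
x(15)*(-258 + 400) = (-4*2^(¾) + 2*15)*(-258 + 400) = (-4*2^(¾) + 30)*142 = (30 - 4*2^(¾))*142 = 4260 - 568*2^(¾)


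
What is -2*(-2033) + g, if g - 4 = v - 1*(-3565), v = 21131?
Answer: 28766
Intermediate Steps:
g = 24700 (g = 4 + (21131 - 1*(-3565)) = 4 + (21131 + 3565) = 4 + 24696 = 24700)
-2*(-2033) + g = -2*(-2033) + 24700 = 4066 + 24700 = 28766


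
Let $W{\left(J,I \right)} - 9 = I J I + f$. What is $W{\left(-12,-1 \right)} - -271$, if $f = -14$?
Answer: $254$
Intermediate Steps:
$W{\left(J,I \right)} = -5 + J I^{2}$ ($W{\left(J,I \right)} = 9 + \left(I J I - 14\right) = 9 + \left(J I^{2} - 14\right) = 9 + \left(-14 + J I^{2}\right) = -5 + J I^{2}$)
$W{\left(-12,-1 \right)} - -271 = \left(-5 - 12 \left(-1\right)^{2}\right) - -271 = \left(-5 - 12\right) + 271 = -17 + 271 = 254$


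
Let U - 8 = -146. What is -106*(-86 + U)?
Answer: 23744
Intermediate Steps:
U = -138 (U = 8 - 146 = -138)
-106*(-86 + U) = -106*(-86 - 138) = -106*(-224) = 23744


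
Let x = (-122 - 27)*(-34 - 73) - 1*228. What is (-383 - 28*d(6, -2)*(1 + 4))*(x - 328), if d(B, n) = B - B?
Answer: -5893221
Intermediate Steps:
d(B, n) = 0
x = 15715 (x = -149*(-107) - 228 = 15943 - 228 = 15715)
(-383 - 28*d(6, -2)*(1 + 4))*(x - 328) = (-383 - 0*(1 + 4))*(15715 - 328) = (-383 - 0*5)*15387 = (-383 - 28*0)*15387 = (-383 + 0)*15387 = -383*15387 = -5893221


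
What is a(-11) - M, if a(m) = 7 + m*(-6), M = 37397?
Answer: -37324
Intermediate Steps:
a(m) = 7 - 6*m
a(-11) - M = (7 - 6*(-11)) - 1*37397 = (7 + 66) - 37397 = 73 - 37397 = -37324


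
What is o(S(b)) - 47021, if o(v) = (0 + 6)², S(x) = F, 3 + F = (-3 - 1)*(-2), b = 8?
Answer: -46985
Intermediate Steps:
F = 5 (F = -3 + (-3 - 1)*(-2) = -3 - 4*(-2) = -3 + 8 = 5)
S(x) = 5
o(v) = 36 (o(v) = 6² = 36)
o(S(b)) - 47021 = 36 - 47021 = -46985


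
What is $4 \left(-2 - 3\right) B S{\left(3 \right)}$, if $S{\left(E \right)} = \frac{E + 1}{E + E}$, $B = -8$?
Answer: $\frac{320}{3} \approx 106.67$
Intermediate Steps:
$S{\left(E \right)} = \frac{1 + E}{2 E}$
$4 \left(-2 - 3\right) B S{\left(3 \right)} = 4 \left(-2 - 3\right) \left(-8\right) \frac{1 + 3}{2 \cdot 3} = 4 \left(-5\right) \left(-8\right) \frac{1}{2} \cdot \frac{1}{3} \cdot 4 = \left(-20\right) \left(-8\right) \frac{2}{3} = 160 \cdot \frac{2}{3} = \frac{320}{3}$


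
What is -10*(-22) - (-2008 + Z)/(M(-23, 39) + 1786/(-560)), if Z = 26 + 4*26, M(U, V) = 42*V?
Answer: 101230180/457747 ≈ 221.15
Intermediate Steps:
Z = 130 (Z = 26 + 104 = 130)
-10*(-22) - (-2008 + Z)/(M(-23, 39) + 1786/(-560)) = -10*(-22) - (-2008 + 130)/(42*39 + 1786/(-560)) = 220 - (-1878)/(1638 + 1786*(-1/560)) = 220 - (-1878)/(1638 - 893/280) = 220 - (-1878)/457747/280 = 220 - (-1878)*280/457747 = 220 - 1*(-525840/457747) = 220 + 525840/457747 = 101230180/457747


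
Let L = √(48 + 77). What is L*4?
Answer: 20*√5 ≈ 44.721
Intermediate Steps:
L = 5*√5 (L = √125 = 5*√5 ≈ 11.180)
L*4 = (5*√5)*4 = 20*√5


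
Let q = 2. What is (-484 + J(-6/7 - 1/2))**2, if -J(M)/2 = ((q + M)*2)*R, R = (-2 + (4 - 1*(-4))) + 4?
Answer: 12730624/49 ≈ 2.5981e+5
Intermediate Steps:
R = 10 (R = (-2 + (4 + 4)) + 4 = (-2 + 8) + 4 = 6 + 4 = 10)
J(M) = -80 - 40*M (J(M) = -2*(2 + M)*2*10 = -2*(4 + 2*M)*10 = -2*(40 + 20*M) = -80 - 40*M)
(-484 + J(-6/7 - 1/2))**2 = (-484 + (-80 - 40*(-6/7 - 1/2)))**2 = (-484 + (-80 - 40*(-19/14)))**2 = (-484 + (-80 + 380/7))**2 = (-484 - 180/7)**2 = (-3568/7)**2 = 12730624/49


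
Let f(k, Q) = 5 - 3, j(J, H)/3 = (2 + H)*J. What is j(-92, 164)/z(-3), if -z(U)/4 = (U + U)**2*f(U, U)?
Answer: 1909/12 ≈ 159.08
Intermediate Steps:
j(J, H) = 3*J*(2 + H) (j(J, H) = 3*((2 + H)*J) = 3*(J*(2 + H)) = 3*J*(2 + H))
f(k, Q) = 2
z(U) = -32*U**2 (z(U) = -4*(U + U)**2*2 = -4*(2*U)**2*2 = -4*4*U**2*2 = -32*U**2)
j(-92, 164)/z(-3) = (3*(-92)*(2 + 164))/((-32*(-3)**2)) = (3*(-92)*166)/((-32*9)) = -45816/(-288) = -1/288*(-45816) = 1909/12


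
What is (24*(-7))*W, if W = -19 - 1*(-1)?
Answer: 3024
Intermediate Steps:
W = -18 (W = -19 + 1 = -18)
(24*(-7))*W = (24*(-7))*(-18) = -168*(-18) = 3024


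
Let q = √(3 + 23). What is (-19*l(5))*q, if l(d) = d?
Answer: -95*√26 ≈ -484.41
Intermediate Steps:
q = √26 ≈ 5.0990
(-19*l(5))*q = (-19*5)*√26 = -95*√26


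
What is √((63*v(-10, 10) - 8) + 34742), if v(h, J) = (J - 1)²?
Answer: 7*√813 ≈ 199.59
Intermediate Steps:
v(h, J) = (-1 + J)²
√((63*v(-10, 10) - 8) + 34742) = √((63*(-1 + 10)² - 8) + 34742) = √((63*9² - 8) + 34742) = √((63*81 - 8) + 34742) = √((5103 - 8) + 34742) = √(5095 + 34742) = √39837 = 7*√813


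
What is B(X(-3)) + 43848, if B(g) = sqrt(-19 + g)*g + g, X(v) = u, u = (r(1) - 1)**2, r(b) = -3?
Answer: 43864 + 16*I*sqrt(3) ≈ 43864.0 + 27.713*I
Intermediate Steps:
u = 16 (u = (-3 - 1)**2 = (-4)**2 = 16)
X(v) = 16
B(g) = g + g*sqrt(-19 + g) (B(g) = g*sqrt(-19 + g) + g = g + g*sqrt(-19 + g))
B(X(-3)) + 43848 = 16*(1 + sqrt(-19 + 16)) + 43848 = 16*(1 + sqrt(-3)) + 43848 = 16*(1 + I*sqrt(3)) + 43848 = (16 + 16*I*sqrt(3)) + 43848 = 43864 + 16*I*sqrt(3)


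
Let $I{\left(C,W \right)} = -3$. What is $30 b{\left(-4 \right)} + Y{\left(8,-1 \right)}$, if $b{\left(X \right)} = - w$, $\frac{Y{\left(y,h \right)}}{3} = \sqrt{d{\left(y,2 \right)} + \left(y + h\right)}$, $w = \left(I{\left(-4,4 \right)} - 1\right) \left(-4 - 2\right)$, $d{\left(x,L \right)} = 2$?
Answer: $-711$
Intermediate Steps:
$w = 24$ ($w = \left(-3 - 1\right) \left(-4 - 2\right) = \left(-4\right) \left(-6\right) = 24$)
$Y{\left(y,h \right)} = 3 \sqrt{2 + h + y}$ ($Y{\left(y,h \right)} = 3 \sqrt{2 + \left(y + h\right)} = 3 \sqrt{2 + \left(h + y\right)} = 3 \sqrt{2 + h + y}$)
$b{\left(X \right)} = -24$ ($b{\left(X \right)} = \left(-1\right) 24 = -24$)
$30 b{\left(-4 \right)} + Y{\left(8,-1 \right)} = 30 \left(-24\right) + 3 \sqrt{2 - 1 + 8} = -720 + 3 \sqrt{9} = -720 + 3 \cdot 3 = -720 + 9 = -711$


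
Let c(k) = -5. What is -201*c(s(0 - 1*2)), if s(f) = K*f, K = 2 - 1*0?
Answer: 1005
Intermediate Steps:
K = 2 (K = 2 + 0 = 2)
s(f) = 2*f
-201*c(s(0 - 1*2)) = -201*(-5) = 1005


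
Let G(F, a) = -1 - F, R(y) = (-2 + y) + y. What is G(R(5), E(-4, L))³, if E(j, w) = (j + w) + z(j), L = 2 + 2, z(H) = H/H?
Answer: -729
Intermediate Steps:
z(H) = 1
R(y) = -2 + 2*y
L = 4
E(j, w) = 1 + j + w (E(j, w) = (j + w) + 1 = 1 + j + w)
G(R(5), E(-4, L))³ = (-1 - (-2 + 2*5))³ = (-1 - (-2 + 10))³ = (-1 - 1*8)³ = (-1 - 8)³ = (-9)³ = -729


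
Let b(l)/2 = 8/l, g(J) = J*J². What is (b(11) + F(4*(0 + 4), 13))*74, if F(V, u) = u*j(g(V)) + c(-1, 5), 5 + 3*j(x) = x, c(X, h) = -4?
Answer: 43284746/33 ≈ 1.3117e+6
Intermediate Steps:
g(J) = J³
b(l) = 16/l (b(l) = 2*(8/l) = 16/l)
j(x) = -5/3 + x/3
F(V, u) = -4 + u*(-5/3 + V³/3) (F(V, u) = u*(-5/3 + V³/3) - 4 = -4 + u*(-5/3 + V³/3))
(b(11) + F(4*(0 + 4), 13))*74 = (16/11 + (-4 + (⅓)*13*(-5 + (4*(0 + 4))³)))*74 = (16*(1/11) + (-4 + (⅓)*13*(-5 + (4*4)³)))*74 = (16/11 + (-4 + (⅓)*13*(-5 + 16³)))*74 = (16/11 + (-4 + (⅓)*13*(-5 + 4096)))*74 = (16/11 + (-4 + (⅓)*13*4091))*74 = (16/11 + (-4 + 53183/3))*74 = (16/11 + 53171/3)*74 = (584929/33)*74 = 43284746/33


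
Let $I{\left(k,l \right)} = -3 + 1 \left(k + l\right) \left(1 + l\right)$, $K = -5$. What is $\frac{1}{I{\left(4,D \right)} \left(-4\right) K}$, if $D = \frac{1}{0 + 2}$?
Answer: $\frac{1}{75} \approx 0.013333$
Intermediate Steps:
$D = \frac{1}{2} \approx 0.5$
$I{\left(k,l \right)} = -3 + \left(1 + l\right) \left(k + l\right)$ ($I{\left(k,l \right)} = -3 + 1 \left(1 + l\right) \left(k + l\right) = -3 + \left(1 + l\right) \left(k + l\right)$)
$\frac{1}{I{\left(4,D \right)} \left(-4\right) K} = \frac{1}{\left(-3 + 4 + \frac{1}{2} + \left(\frac{1}{2}\right)^{2} + 4 \cdot \frac{1}{2}\right) \left(-4\right) \left(-5\right)} = \frac{1}{\left(-3 + 4 + \frac{1}{2} + \frac{1}{4} + 2\right) \left(-4\right) \left(-5\right)} = \frac{1}{\frac{15}{4} \left(-4\right) \left(-5\right)} = \frac{1}{\left(-15\right) \left(-5\right)} = \frac{1}{75}$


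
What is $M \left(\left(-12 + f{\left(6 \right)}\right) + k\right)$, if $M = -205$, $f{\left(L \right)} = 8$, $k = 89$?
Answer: $-17425$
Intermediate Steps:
$M \left(\left(-12 + f{\left(6 \right)}\right) + k\right) = - 205 \left(\left(-12 + 8\right) + 89\right) = - 205 \left(-4 + 89\right) = \left(-205\right) 85 = -17425$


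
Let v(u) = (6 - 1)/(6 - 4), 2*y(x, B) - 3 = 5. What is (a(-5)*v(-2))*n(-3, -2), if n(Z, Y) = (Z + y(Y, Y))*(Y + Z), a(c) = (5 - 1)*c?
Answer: 250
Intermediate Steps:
y(x, B) = 4 (y(x, B) = 3/2 + (½)*5 = 3/2 + 5/2 = 4)
a(c) = 4*c
v(u) = 5/2
n(Z, Y) = (4 + Z)*(Y + Z) (n(Z, Y) = (Z + 4)*(Y + Z) = (4 + Z)*(Y + Z))
(a(-5)*v(-2))*n(-3, -2) = ((4*(-5))*(5/2))*((-3)² + 4*(-2) + 4*(-3) - 2*(-3)) = (-20*5/2)*(9 - 8 - 12 + 6) = -50*(-5) = 250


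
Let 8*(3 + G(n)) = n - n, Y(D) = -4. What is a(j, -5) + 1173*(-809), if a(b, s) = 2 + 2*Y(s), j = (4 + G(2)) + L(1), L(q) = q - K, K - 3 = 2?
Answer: -948963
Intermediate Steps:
K = 5 (K = 3 + 2 = 5)
G(n) = -3 (G(n) = -3 + (n - n)/8 = -3 + (⅛)*0 = -3 + 0 = -3)
L(q) = -5 + q (L(q) = q - 1*5 = q - 5 = -5 + q)
j = -3 (j = (4 - 3) + (-5 + 1) = 1 - 4 = -3)
a(b, s) = -6 (a(b, s) = 2 + 2*(-4) = 2 - 8 = -6)
a(j, -5) + 1173*(-809) = -6 + 1173*(-809) = -6 - 948957 = -948963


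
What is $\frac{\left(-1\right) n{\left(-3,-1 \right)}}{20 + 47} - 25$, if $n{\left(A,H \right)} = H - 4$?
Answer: $- \frac{1670}{67} \approx -24.925$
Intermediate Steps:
$n{\left(A,H \right)} = -4 + H$
$\frac{\left(-1\right) n{\left(-3,-1 \right)}}{20 + 47} - 25 = \frac{\left(-1\right) \left(-4 - 1\right)}{20 + 47} - 25 = \frac{\left(-1\right) \left(-5\right)}{67} - 25 = 5 \cdot \frac{1}{67} - 25 = \frac{5}{67} - 25 = - \frac{1670}{67}$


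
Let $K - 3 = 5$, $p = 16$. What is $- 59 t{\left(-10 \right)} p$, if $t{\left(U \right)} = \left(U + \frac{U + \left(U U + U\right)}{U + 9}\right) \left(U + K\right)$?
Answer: $-169920$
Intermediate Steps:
$K = 8$ ($K = 3 + 5 = 8$)
$t{\left(U \right)} = \left(8 + U\right) \left(U + \frac{U^{2} + 2 U}{9 + U}\right)$ ($t{\left(U \right)} = \left(U + \frac{U + \left(U U + U\right)}{U + 9}\right) \left(U + 8\right) = \left(U + \frac{U + \left(U^{2} + U\right)}{9 + U}\right) \left(8 + U\right) = \left(U + \frac{U + \left(U + U^{2}\right)}{9 + U}\right) \left(8 + U\right) = \left(U + \frac{U^{2} + 2 U}{9 + U}\right) \left(8 + U\right) = \left(8 + U\right) \left(U + \frac{U^{2} + 2 U}{9 + U}\right)$)
$- 59 t{\left(-10 \right)} p = - 59 \left(- \frac{10 \left(88 + 2 \left(-10\right)^{2} + 27 \left(-10\right)\right)}{9 - 10}\right) 16 = - 59 \left(- \frac{10 \left(88 + 2 \cdot 100 - 270\right)}{-1}\right) 16 = - 59 \left(\left(-10\right) \left(-1\right) \left(88 + 200 - 270\right)\right) 16 = - 59 \left(\left(-10\right) \left(-1\right) 18\right) 16 = \left(-59\right) 180 \cdot 16 = \left(-10620\right) 16 = -169920$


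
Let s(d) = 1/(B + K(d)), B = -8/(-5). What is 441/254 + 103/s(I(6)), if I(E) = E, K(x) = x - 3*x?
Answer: -1358219/1270 ≈ -1069.5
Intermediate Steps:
K(x) = -2*x
B = 8/5 (B = -8*(-⅕) = 8/5 ≈ 1.6000)
s(d) = 1/(8/5 - 2*d)
441/254 + 103/s(I(6)) = 441/254 + 103/((-5/(-8 + 10*6))) = 441*(1/254) + 103/((-5/(-8 + 60))) = 441/254 + 103/((-5/52)) = 441/254 + 103/((-5*1/52)) = 441/254 + 103/(-5/52) = 441/254 + 103*(-52/5) = 441/254 - 5356/5 = -1358219/1270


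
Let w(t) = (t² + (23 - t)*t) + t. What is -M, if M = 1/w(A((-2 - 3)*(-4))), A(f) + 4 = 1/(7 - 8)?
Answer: 1/120 ≈ 0.0083333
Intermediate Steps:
A(f) = -5 (A(f) = -4 + 1/(7 - 8) = -4 + 1/(-1) = -4 - 1 = -5)
w(t) = t + t² + t*(23 - t) (w(t) = (t² + t*(23 - t)) + t = t + t² + t*(23 - t))
M = -1/120 (M = 1/(24*(-5)) = 1/(-120) = -1/120 ≈ -0.0083333)
-M = -1*(-1/120) = 1/120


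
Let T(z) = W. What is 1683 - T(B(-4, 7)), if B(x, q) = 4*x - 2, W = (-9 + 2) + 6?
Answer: 1684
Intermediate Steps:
W = -1 (W = -7 + 6 = -1)
B(x, q) = -2 + 4*x
T(z) = -1
1683 - T(B(-4, 7)) = 1683 - 1*(-1) = 1683 + 1 = 1684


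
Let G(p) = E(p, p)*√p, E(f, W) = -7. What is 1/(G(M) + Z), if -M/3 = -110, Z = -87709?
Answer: -87709/7692852511 + 7*√330/7692852511 ≈ -1.1385e-5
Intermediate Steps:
M = 330 (M = -3*(-110) = 330)
G(p) = -7*√p
1/(G(M) + Z) = 1/(-7*√330 - 87709) = 1/(-87709 - 7*√330)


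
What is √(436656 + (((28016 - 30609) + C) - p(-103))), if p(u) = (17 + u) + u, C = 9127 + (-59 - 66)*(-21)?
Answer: 6*√12389 ≈ 667.83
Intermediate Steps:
C = 11752 (C = 9127 - 125*(-21) = 9127 + 2625 = 11752)
p(u) = 17 + 2*u
√(436656 + (((28016 - 30609) + C) - p(-103))) = √(436656 + (((28016 - 30609) + 11752) - (17 + 2*(-103)))) = √(436656 + ((-2593 + 11752) - (17 - 206))) = √(436656 + (9159 - 1*(-189))) = √(436656 + (9159 + 189)) = √(436656 + 9348) = √446004 = 6*√12389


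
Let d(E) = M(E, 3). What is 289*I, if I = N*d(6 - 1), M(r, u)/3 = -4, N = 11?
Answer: -38148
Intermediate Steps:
M(r, u) = -12 (M(r, u) = 3*(-4) = -12)
d(E) = -12
I = -132 (I = 11*(-12) = -132)
289*I = 289*(-132) = -38148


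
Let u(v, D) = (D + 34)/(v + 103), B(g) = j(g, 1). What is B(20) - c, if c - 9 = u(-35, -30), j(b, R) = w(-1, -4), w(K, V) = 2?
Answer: -120/17 ≈ -7.0588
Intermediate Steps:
j(b, R) = 2
B(g) = 2
u(v, D) = (34 + D)/(103 + v)
c = 154/17 (c = 9 + (34 - 30)/(103 - 35) = 9 + 4/68 = 9 + (1/68)*4 = 9 + 1/17 = 154/17 ≈ 9.0588)
B(20) - c = 2 - 1*154/17 = 2 - 154/17 = -120/17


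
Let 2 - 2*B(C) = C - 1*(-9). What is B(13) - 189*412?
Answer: -77878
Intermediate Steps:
B(C) = -7/2 - C/2 (B(C) = 1 - (C - 1*(-9))/2 = 1 - (C + 9)/2 = 1 - (9 + C)/2 = 1 + (-9/2 - C/2) = -7/2 - C/2)
B(13) - 189*412 = (-7/2 - 1/2*13) - 189*412 = (-7/2 - 13/2) - 77868 = -10 - 77868 = -77878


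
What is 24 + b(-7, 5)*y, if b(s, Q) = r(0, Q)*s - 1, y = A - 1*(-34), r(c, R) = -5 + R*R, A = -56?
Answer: 3126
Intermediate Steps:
r(c, R) = -5 + R²
y = -22 (y = -56 - 1*(-34) = -56 + 34 = -22)
b(s, Q) = -1 + s*(-5 + Q²) (b(s, Q) = (-5 + Q²)*s - 1 = s*(-5 + Q²) - 1 = -1 + s*(-5 + Q²))
24 + b(-7, 5)*y = 24 + (-1 - 7*(-5 + 5²))*(-22) = 24 + (-1 - 7*(-5 + 25))*(-22) = 24 + (-1 - 7*20)*(-22) = 24 + (-1 - 140)*(-22) = 24 - 141*(-22) = 24 + 3102 = 3126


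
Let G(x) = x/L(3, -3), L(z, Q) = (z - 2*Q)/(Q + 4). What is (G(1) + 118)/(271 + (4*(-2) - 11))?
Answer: 1063/2268 ≈ 0.46869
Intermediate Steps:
L(z, Q) = (z - 2*Q)/(4 + Q)
G(x) = x/9 (G(x) = x/(((3 - 2*(-3))/(4 - 3))) = x/(((3 + 6)/1)) = x/((1*9)) = x/9)
(G(1) + 118)/(271 + (4*(-2) - 11)) = ((⅑)*1 + 118)/(271 + (4*(-2) - 11)) = (⅑ + 118)/(271 + (-8 - 11)) = 1063/(9*(271 - 19)) = (1063/9)/252 = (1063/9)*(1/252) = 1063/2268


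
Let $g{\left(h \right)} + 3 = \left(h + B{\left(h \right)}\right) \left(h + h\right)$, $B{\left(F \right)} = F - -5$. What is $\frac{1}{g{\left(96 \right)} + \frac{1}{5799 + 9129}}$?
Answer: $\frac{14928}{564591889} \approx 2.644 \cdot 10^{-5}$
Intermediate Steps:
$B{\left(F \right)} = 5 + F$ ($B{\left(F \right)} = F + 5 = 5 + F$)
$g{\left(h \right)} = -3 + 2 h \left(5 + 2 h\right)$ ($g{\left(h \right)} = -3 + \left(h + \left(5 + h\right)\right) \left(h + h\right) = -3 + \left(5 + 2 h\right) 2 h = -3 + 2 h \left(5 + 2 h\right)$)
$\frac{1}{g{\left(96 \right)} + \frac{1}{5799 + 9129}} = \frac{1}{\left(-3 + 4 \cdot 96^{2} + 10 \cdot 96\right) + \frac{1}{5799 + 9129}} = \frac{1}{\left(-3 + 4 \cdot 9216 + 960\right) + \frac{1}{14928}} = \frac{1}{\left(-3 + 36864 + 960\right) + \frac{1}{14928}} = \frac{1}{37821 + \frac{1}{14928}} = \frac{1}{\frac{564591889}{14928}} = \frac{14928}{564591889}$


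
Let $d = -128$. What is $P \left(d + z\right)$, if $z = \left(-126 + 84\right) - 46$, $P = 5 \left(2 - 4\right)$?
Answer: $2160$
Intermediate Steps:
$P = -10$ ($P = 5 \left(-2\right) = -10$)
$z = -88$ ($z = -42 - 46 = -88$)
$P \left(d + z\right) = - 10 \left(-128 - 88\right) = \left(-10\right) \left(-216\right) = 2160$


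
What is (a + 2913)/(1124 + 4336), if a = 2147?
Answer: 253/273 ≈ 0.92674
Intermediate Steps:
(a + 2913)/(1124 + 4336) = (2147 + 2913)/(1124 + 4336) = 5060/5460 = 5060*(1/5460) = 253/273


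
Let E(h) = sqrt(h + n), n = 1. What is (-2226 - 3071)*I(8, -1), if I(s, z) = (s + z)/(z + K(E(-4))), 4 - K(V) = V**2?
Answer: -37079/6 ≈ -6179.8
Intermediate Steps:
E(h) = sqrt(1 + h) (E(h) = sqrt(h + 1) = sqrt(1 + h))
K(V) = 4 - V**2
I(s, z) = (s + z)/(7 + z) (I(s, z) = (s + z)/(z + (4 - (sqrt(1 - 4))**2)) = (s + z)/(z + (4 - (sqrt(-3))**2)) = (s + z)/(z + (4 - (I*sqrt(3))**2)) = (s + z)/(z + (4 - 1*(-3))) = (s + z)/(z + (4 + 3)) = (s + z)/(z + 7) = (s + z)/(7 + z))
(-2226 - 3071)*I(8, -1) = (-2226 - 3071)*((8 - 1)/(7 - 1)) = -5297*7/6 = -37079/6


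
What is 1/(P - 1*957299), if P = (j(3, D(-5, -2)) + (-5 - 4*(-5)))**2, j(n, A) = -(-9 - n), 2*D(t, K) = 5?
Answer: -1/956570 ≈ -1.0454e-6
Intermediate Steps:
D(t, K) = 5/2 (D(t, K) = (1/2)*5 = 5/2)
j(n, A) = 9 + n
P = 729 (P = ((9 + 3) + (-5 - 4*(-5)))**2 = (12 + (-5 + 20))**2 = (12 + 15)**2 = 27**2 = 729)
1/(P - 1*957299) = 1/(729 - 1*957299) = 1/(729 - 957299) = 1/(-956570) = -1/956570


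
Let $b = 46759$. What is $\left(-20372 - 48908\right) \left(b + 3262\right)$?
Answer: $-3465454880$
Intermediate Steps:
$\left(-20372 - 48908\right) \left(b + 3262\right) = \left(-20372 - 48908\right) \left(46759 + 3262\right) = \left(-69280\right) 50021 = -3465454880$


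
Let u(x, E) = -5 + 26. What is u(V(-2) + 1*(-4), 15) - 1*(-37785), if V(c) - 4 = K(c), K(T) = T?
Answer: 37806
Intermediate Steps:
V(c) = 4 + c
u(x, E) = 21
u(V(-2) + 1*(-4), 15) - 1*(-37785) = 21 - 1*(-37785) = 21 + 37785 = 37806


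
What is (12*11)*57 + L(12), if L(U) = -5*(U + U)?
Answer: 7404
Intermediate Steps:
L(U) = -10*U
(12*11)*57 + L(12) = (12*11)*57 - 10*12 = 132*57 - 120 = 7524 - 120 = 7404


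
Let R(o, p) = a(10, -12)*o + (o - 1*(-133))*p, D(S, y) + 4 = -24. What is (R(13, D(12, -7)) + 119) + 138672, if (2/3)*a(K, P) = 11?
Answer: 269835/2 ≈ 1.3492e+5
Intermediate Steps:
a(K, P) = 33/2 (a(K, P) = (3/2)*11 = 33/2)
D(S, y) = -28 (D(S, y) = -4 - 24 = -28)
R(o, p) = 33*o/2 + p*(133 + o) (R(o, p) = 33*o/2 + (o - 1*(-133))*p = 33*o/2 + (o + 133)*p = 33*o/2 + (133 + o)*p = 33*o/2 + p*(133 + o))
(R(13, D(12, -7)) + 119) + 138672 = ((133*(-28) + (33/2)*13 + 13*(-28)) + 119) + 138672 = ((-3724 + 429/2 - 364) + 119) + 138672 = (-7747/2 + 119) + 138672 = -7509/2 + 138672 = 269835/2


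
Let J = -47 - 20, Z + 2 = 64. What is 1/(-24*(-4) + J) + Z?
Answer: 1799/29 ≈ 62.034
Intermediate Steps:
Z = 62 (Z = -2 + 64 = 62)
J = -67
1/(-24*(-4) + J) + Z = 1/(-24*(-4) - 67) + 62 = 1/(96 - 67) + 62 = 1/29 + 62 = 1799/29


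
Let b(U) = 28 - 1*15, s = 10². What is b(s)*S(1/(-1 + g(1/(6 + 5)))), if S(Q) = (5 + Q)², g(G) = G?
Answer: 19773/100 ≈ 197.73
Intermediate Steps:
s = 100
b(U) = 13 (b(U) = 28 - 15 = 13)
b(s)*S(1/(-1 + g(1/(6 + 5)))) = 13*(5 + 1/(-1 + 1/(6 + 5)))² = 13*(5 + 1/(-1 + 1/11))² = 13*(5 + 1/(-10/11))² = 13*(5 - 11/10)² = 13*(39/10)² = 13*(1521/100) = 19773/100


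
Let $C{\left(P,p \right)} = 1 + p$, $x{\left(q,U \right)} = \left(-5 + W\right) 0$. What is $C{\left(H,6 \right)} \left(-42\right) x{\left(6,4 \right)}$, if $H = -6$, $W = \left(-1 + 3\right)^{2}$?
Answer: $0$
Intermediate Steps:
$W = 4$ ($W = 2^{2} = 4$)
$x{\left(q,U \right)} = 0$ ($x{\left(q,U \right)} = \left(-5 + 4\right) 0 = \left(-1\right) 0 = 0$)
$C{\left(H,6 \right)} \left(-42\right) x{\left(6,4 \right)} = \left(1 + 6\right) \left(-42\right) 0 = 7 \left(-42\right) 0 = \left(-294\right) 0 = 0$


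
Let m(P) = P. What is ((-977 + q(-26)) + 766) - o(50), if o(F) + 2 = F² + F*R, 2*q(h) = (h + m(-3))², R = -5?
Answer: -4077/2 ≈ -2038.5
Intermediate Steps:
q(h) = (-3 + h)²/2 (q(h) = (h - 3)²/2 = (-3 + h)²/2)
o(F) = -2 + F² - 5*F (o(F) = -2 + (F² + F*(-5)) = -2 + (F² - 5*F) = -2 + F² - 5*F)
((-977 + q(-26)) + 766) - o(50) = ((-977 + (-3 - 26)²/2) + 766) - (-2 + 50² - 5*50) = ((-977 + (½)*(-29)²) + 766) - (-2 + 2500 - 250) = ((-977 + (½)*841) + 766) - 1*2248 = ((-977 + 841/2) + 766) - 2248 = (-1113/2 + 766) - 2248 = 419/2 - 2248 = -4077/2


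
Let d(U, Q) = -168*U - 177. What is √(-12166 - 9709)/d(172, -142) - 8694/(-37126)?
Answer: 4347/18563 - 25*I*√35/29073 ≈ 0.23418 - 0.0050873*I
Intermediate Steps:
d(U, Q) = -177 - 168*U
√(-12166 - 9709)/d(172, -142) - 8694/(-37126) = √(-12166 - 9709)/(-177 - 168*172) - 8694/(-37126) = √(-21875)/(-177 - 28896) - 8694*(-1/37126) = (25*I*√35)/(-29073) + 4347/18563 = (25*I*√35)*(-1/29073) + 4347/18563 = -25*I*√35/29073 + 4347/18563 = 4347/18563 - 25*I*√35/29073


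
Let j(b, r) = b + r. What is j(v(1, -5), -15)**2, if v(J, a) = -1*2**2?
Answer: 361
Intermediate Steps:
v(J, a) = -4 (v(J, a) = -1*4 = -4)
j(v(1, -5), -15)**2 = (-4 - 15)**2 = (-19)**2 = 361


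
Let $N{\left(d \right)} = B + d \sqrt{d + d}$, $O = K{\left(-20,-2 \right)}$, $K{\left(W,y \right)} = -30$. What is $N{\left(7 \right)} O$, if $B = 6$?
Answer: $-180 - 210 \sqrt{14} \approx -965.75$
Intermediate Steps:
$O = -30$
$N{\left(d \right)} = 6 + \sqrt{2} d^{\frac{3}{2}}$ ($N{\left(d \right)} = 6 + d \sqrt{d + d} = 6 + d \sqrt{2 d} = 6 + d \sqrt{2} \sqrt{d} = 6 + \sqrt{2} d^{\frac{3}{2}}$)
$N{\left(7 \right)} O = \left(6 + \sqrt{2} \cdot 7^{\frac{3}{2}}\right) \left(-30\right) = \left(6 + \sqrt{2} \cdot 7 \sqrt{7}\right) \left(-30\right) = \left(6 + 7 \sqrt{14}\right) \left(-30\right) = -180 - 210 \sqrt{14}$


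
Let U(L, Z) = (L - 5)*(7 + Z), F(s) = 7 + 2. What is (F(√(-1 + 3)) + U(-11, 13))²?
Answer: 96721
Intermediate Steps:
F(s) = 9
U(L, Z) = (-5 + L)*(7 + Z)
(F(√(-1 + 3)) + U(-11, 13))² = (9 + (-35 - 5*13 + 7*(-11) - 11*13))² = (9 + (-35 - 65 - 77 - 143))² = (9 - 320)² = (-311)² = 96721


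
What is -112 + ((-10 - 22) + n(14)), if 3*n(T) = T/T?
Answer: -431/3 ≈ -143.67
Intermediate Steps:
n(T) = ⅓ (n(T) = (T/T)/3 = (⅓)*1 = ⅓)
-112 + ((-10 - 22) + n(14)) = -112 + ((-10 - 22) + ⅓) = -112 + (-32 + ⅓) = -112 - 95/3 = -431/3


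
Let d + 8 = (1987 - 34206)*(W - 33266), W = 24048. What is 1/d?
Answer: 1/296994734 ≈ 3.3671e-9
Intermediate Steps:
d = 296994734 (d = -8 + (1987 - 34206)*(24048 - 33266) = -8 - 32219*(-9218) = -8 + 296994742 = 296994734)
1/d = 1/296994734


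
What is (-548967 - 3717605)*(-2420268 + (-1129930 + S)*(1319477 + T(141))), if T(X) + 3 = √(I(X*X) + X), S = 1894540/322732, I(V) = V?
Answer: 513229890860940746345208/80683 + 388964888818043460*√20022/80683 ≈ 6.3617e+18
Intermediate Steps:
S = 473635/80683 (S = 1894540*(1/322732) = 473635/80683 ≈ 5.8703)
T(X) = -3 + √(X + X²) (T(X) = -3 + √(X*X + X) = -3 + √(X² + X) = -3 + √(X + X²))
(-548967 - 3717605)*(-2420268 + (-1129930 + S)*(1319477 + T(141))) = (-548967 - 3717605)*(-2420268 + (-1129930 + 473635/80683)*(1319477 + (-3 + √(141*(1 + 141))))) = -4266572*(-2420268 - 91165668555*(1319477 + (-3 + √(141*142)))/80683) = -4266572*(-2420268 - 91165668555*(1319477 + (-3 + √20022))/80683) = -4266572*(-2420268 - 91165668555*(1319474 + √20022)/80683) = -4266572*(-2420268 + (-120290729350940070/80683 - 91165668555*√20022/80683)) = -4266572*(-120290924625423114/80683 - 91165668555*√20022/80683) = 513229890860940746345208/80683 + 388964888818043460*√20022/80683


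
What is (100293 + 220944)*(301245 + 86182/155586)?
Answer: 2509374454066704/25931 ≈ 9.6771e+10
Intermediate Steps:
(100293 + 220944)*(301245 + 86182/155586) = 321237*(301245 + 86182*(1/155586)) = 321237*(301245 + 43091/77793) = 321237*(23434795376/77793) = 2509374454066704/25931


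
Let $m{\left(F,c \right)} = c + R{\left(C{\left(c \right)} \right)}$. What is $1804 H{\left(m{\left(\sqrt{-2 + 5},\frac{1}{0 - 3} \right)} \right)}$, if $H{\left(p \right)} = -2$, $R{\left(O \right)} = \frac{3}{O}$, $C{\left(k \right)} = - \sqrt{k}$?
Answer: $-3608$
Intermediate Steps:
$m{\left(F,c \right)} = c - \frac{3}{\sqrt{c}}$ ($m{\left(F,c \right)} = c + \frac{3}{\left(-1\right) \sqrt{c}} = c + 3 \left(- \frac{1}{\sqrt{c}}\right) = c - \frac{3}{\sqrt{c}}$)
$1804 H{\left(m{\left(\sqrt{-2 + 5},\frac{1}{0 - 3} \right)} \right)} = 1804 \left(-2\right) = -3608$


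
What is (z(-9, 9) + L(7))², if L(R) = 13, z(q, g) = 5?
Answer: 324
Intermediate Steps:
(z(-9, 9) + L(7))² = (5 + 13)² = 18² = 324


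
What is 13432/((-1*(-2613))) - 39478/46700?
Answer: 262059193/61013550 ≈ 4.2951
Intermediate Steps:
13432/((-1*(-2613))) - 39478/46700 = 13432/2613 - 39478*1/46700 = 13432*(1/2613) - 19739/23350 = 13432/2613 - 19739/23350 = 262059193/61013550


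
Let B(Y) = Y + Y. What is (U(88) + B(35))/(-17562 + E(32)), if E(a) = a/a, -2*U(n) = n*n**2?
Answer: 340666/17561 ≈ 19.399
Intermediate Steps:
B(Y) = 2*Y
U(n) = -n**3/2 (U(n) = -n*n**2/2 = -n**3/2)
E(a) = 1
(U(88) + B(35))/(-17562 + E(32)) = (-1/2*88**3 + 2*35)/(-17562 + 1) = (-1/2*681472 + 70)/(-17561) = (-340736 + 70)*(-1/17561) = -340666*(-1/17561) = 340666/17561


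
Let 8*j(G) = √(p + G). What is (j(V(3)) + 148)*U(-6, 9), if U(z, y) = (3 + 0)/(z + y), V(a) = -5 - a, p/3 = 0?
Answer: 148 + I*√2/4 ≈ 148.0 + 0.35355*I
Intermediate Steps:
p = 0 (p = 3*0 = 0)
j(G) = √G/8 (j(G) = √(0 + G)/8 = √G/8)
U(z, y) = 3/(y + z)
(j(V(3)) + 148)*U(-6, 9) = (√(-5 - 1*3)/8 + 148)*(3/(9 - 6)) = (√(-5 - 3)/8 + 148)*(3/3) = (√(-8)/8 + 148)*(3*(⅓)) = ((2*I*√2)/8 + 148)*1 = (I*√2/4 + 148)*1 = (148 + I*√2/4)*1 = 148 + I*√2/4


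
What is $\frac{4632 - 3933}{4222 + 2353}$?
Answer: $\frac{699}{6575} \approx 0.10631$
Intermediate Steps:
$\frac{4632 - 3933}{4222 + 2353} = \frac{699}{6575}$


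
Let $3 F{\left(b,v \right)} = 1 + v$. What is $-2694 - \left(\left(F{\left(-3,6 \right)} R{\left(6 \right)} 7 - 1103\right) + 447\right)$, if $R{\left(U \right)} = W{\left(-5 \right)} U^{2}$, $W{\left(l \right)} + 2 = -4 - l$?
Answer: $-1450$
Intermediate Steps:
$W{\left(l \right)} = -6 - l$ ($W{\left(l \right)} = -2 - \left(4 + l\right) = -6 - l$)
$F{\left(b,v \right)} = \frac{1}{3} + \frac{v}{3}$ ($F{\left(b,v \right)} = \frac{1 + v}{3} = \frac{1}{3} + \frac{v}{3}$)
$R{\left(U \right)} = - U^{2}$ ($R{\left(U \right)} = \left(-6 - -5\right) U^{2} = \left(-6 + 5\right) U^{2} = - U^{2}$)
$-2694 - \left(\left(F{\left(-3,6 \right)} R{\left(6 \right)} 7 - 1103\right) + 447\right) = -2694 - \left(\left(\left(\frac{1}{3} + \frac{1}{3} \cdot 6\right) \left(- 6^{2}\right) 7 - 1103\right) + 447\right) = -2694 - \left(\left(\left(\frac{1}{3} + 2\right) \left(\left(-1\right) 36\right) 7 - 1103\right) + 447\right) = -2694 - \left(\left(\frac{7}{3} \left(-36\right) 7 - 1103\right) + 447\right) = -2694 - \left(\left(\left(-84\right) 7 - 1103\right) + 447\right) = -2694 - \left(\left(-588 - 1103\right) + 447\right) = -2694 - \left(-1691 + 447\right) = -2694 - -1244 = -2694 + 1244 = -1450$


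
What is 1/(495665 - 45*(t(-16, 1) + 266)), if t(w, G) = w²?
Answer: 1/472175 ≈ 2.1179e-6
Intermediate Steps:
1/(495665 - 45*(t(-16, 1) + 266)) = 1/(495665 - 45*((-16)² + 266)) = 1/(495665 - 45*(256 + 266)) = 1/(495665 - 45*522) = 1/(495665 - 23490) = 1/472175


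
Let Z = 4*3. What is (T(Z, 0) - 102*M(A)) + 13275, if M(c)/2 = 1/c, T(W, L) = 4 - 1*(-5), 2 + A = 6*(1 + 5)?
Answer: 13278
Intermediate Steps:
Z = 12
A = 34 (A = -2 + 6*(1 + 5) = -2 + 6*6 = -2 + 36 = 34)
T(W, L) = 9 (T(W, L) = 4 + 5 = 9)
M(c) = 2/c
(T(Z, 0) - 102*M(A)) + 13275 = (9 - 204/34) + 13275 = (9 - 102*1/17) + 13275 = (9 - 6) + 13275 = 3 + 13275 = 13278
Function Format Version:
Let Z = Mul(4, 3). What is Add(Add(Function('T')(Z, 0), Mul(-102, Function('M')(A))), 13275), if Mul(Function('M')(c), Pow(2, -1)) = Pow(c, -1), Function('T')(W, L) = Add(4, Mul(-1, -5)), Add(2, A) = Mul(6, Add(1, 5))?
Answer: 13278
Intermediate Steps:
Z = 12
A = 34 (A = Add(-2, Mul(6, Add(1, 5))) = Add(-2, Mul(6, 6)) = Add(-2, 36) = 34)
Function('T')(W, L) = 9 (Function('T')(W, L) = Add(4, 5) = 9)
Function('M')(c) = Mul(2, Pow(c, -1))
Add(Add(Function('T')(Z, 0), Mul(-102, Function('M')(A))), 13275) = Add(Add(9, Mul(-102, Mul(2, Pow(34, -1)))), 13275) = Add(Add(9, Mul(-102, Mul(2, Rational(1, 34)))), 13275) = Add(Add(9, Mul(-102, Rational(1, 17))), 13275) = Add(Add(9, -6), 13275) = Add(3, 13275) = 13278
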